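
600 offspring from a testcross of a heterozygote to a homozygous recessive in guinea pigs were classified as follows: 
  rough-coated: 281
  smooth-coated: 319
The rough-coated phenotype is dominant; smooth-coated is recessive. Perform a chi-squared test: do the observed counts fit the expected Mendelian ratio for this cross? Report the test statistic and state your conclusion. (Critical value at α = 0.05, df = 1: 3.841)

2.407; consistent

A testcross of a heterozygote (Aa × aa) gives a 1:1 phenotypic ratio.
Total ratio parts = 2. Expected numbers out of 600:
  rough-coated: 600 × 1/2 = 300
  smooth-coated: 600 × 1/2 = 300
χ² = Σ (O − E)² / E
  rough-coated: (281 − 300)² / 300 = 1.2033
  smooth-coated: (319 − 300)² / 300 = 1.2033
χ² = 1.2033 + 1.2033 = 2.4066 ≈ 2.407
Degrees of freedom = 2 − 1 = 1; critical value at α = 0.05 is 3.841.
Since 2.407 < 3.841, we fail to reject the null hypothesis — the data are consistent with the 1:1 ratio.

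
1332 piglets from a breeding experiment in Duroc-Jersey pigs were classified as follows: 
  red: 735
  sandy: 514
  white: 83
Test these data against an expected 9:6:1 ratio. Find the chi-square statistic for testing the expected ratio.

0.693

Total ratio parts = 16. Expected numbers out of 1332:
  red: 1332 × 9/16 = 749.25
  sandy: 1332 × 6/16 = 499.5
  white: 1332 × 1/16 = 83.25
χ² = Σ (O − E)² / E
  red: (735 − 749.25)² / 749.25 = 0.2710
  sandy: (514 − 499.5)² / 499.5 = 0.4209
  white: (83 − 83.25)² / 83.25 = 0.0008
χ² = 0.2710 + 0.4209 + 0.0008 = 0.6927 ≈ 0.693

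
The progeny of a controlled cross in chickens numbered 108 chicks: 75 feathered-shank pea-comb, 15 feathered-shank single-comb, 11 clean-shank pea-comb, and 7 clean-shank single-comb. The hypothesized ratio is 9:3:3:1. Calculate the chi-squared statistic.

Total ratio parts = 16. Expected numbers out of 108:
  feathered-shank pea-comb: 108 × 9/16 = 60.75
  feathered-shank single-comb: 108 × 3/16 = 20.25
  clean-shank pea-comb: 108 × 3/16 = 20.25
  clean-shank single-comb: 108 × 1/16 = 6.75
χ² = Σ (O − E)² / E
  feathered-shank pea-comb: (75 − 60.75)² / 60.75 = 3.3426
  feathered-shank single-comb: (15 − 20.25)² / 20.25 = 1.3611
  clean-shank pea-comb: (11 − 20.25)² / 20.25 = 4.2253
  clean-shank single-comb: (7 − 6.75)² / 6.75 = 0.0093
χ² = 3.3426 + 1.3611 + 4.2253 + 0.0093 = 8.9383 ≈ 8.938

8.938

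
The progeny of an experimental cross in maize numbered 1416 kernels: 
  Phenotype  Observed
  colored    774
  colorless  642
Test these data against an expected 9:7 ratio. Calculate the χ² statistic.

Total ratio parts = 16. Expected numbers out of 1416:
  colored: 1416 × 9/16 = 796.5
  colorless: 1416 × 7/16 = 619.5
χ² = Σ (O − E)² / E
  colored: (774 − 796.5)² / 796.5 = 0.6356
  colorless: (642 − 619.5)² / 619.5 = 0.8172
χ² = 0.6356 + 0.8172 = 1.4528 ≈ 1.453

1.453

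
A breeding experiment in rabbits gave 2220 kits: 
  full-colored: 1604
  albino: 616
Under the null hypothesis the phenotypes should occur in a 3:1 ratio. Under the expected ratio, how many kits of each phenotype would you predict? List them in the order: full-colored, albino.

Expected counts for N = 2220 under a 3:1 ratio (total parts = 4):
  full-colored: 2220 × 3/4 = 1665
  albino: 2220 × 1/4 = 555

1665, 555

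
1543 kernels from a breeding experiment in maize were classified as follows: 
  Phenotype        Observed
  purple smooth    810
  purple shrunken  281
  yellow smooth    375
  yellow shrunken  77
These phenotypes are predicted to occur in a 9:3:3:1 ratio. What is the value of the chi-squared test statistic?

Expected counts for N = 1543 under a 9:3:3:1 ratio (total parts = 16):
  purple smooth: 1543 × 9/16 = 867.9375
  purple shrunken: 1543 × 3/16 = 289.3125
  yellow smooth: 1543 × 3/16 = 289.3125
  yellow shrunken: 1543 × 1/16 = 96.4375
χ² = Σ (O − E)² / E
  purple smooth: (810 − 867.9375)² / 867.9375 = 3.8675
  purple shrunken: (281 − 289.3125)² / 289.3125 = 0.2388
  yellow smooth: (375 − 289.3125)² / 289.3125 = 25.3786
  yellow shrunken: (77 − 96.4375)² / 96.4375 = 3.9177
χ² = 3.8675 + 0.2388 + 25.3786 + 3.9177 = 33.4026 ≈ 33.403

33.403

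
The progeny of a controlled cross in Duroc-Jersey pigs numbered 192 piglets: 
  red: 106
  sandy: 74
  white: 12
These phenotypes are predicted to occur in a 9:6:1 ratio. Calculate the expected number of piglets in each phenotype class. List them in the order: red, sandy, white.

Total ratio parts = 16. Expected numbers out of 192:
  red: 192 × 9/16 = 108
  sandy: 192 × 6/16 = 72
  white: 192 × 1/16 = 12

108, 72, 12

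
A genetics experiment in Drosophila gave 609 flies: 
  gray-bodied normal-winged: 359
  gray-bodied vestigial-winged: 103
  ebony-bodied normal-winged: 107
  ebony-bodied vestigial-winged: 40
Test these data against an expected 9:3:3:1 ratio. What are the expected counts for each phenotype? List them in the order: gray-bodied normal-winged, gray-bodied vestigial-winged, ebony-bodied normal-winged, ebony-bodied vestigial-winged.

342.5625, 114.1875, 114.1875, 38.0625

The 9:3:3:1 ratio has 16 parts, so with N = 609 the expected counts are:
  gray-bodied normal-winged: 609 × 9/16 = 342.5625
  gray-bodied vestigial-winged: 609 × 3/16 = 114.1875
  ebony-bodied normal-winged: 609 × 3/16 = 114.1875
  ebony-bodied vestigial-winged: 609 × 1/16 = 38.0625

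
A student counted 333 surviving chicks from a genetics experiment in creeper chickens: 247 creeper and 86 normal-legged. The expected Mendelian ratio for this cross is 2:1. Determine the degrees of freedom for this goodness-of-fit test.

A goodness-of-fit test with 2 phenotype classes has df = 2 − 1 = 1.

1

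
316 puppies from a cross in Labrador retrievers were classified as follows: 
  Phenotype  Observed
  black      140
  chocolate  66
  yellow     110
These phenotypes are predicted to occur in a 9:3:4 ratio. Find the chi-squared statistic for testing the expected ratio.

20.951

Under the 9:3:4 hypothesis (Σ ratio = 16, N = 316):
  black: 316 × 9/16 = 177.75
  chocolate: 316 × 3/16 = 59.25
  yellow: 316 × 4/16 = 79
χ² = Σ (O − E)² / E
  black: (140 − 177.75)² / 177.75 = 8.0172
  chocolate: (66 − 59.25)² / 59.25 = 0.7690
  yellow: (110 − 79)² / 79 = 12.1646
χ² = 8.0172 + 0.7690 + 12.1646 = 20.9508 ≈ 20.951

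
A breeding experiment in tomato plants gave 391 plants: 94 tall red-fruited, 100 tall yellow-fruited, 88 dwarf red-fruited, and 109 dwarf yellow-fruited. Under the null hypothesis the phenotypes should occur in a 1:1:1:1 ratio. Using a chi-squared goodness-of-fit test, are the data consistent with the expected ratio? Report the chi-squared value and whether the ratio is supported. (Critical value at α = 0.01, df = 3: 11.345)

2.463; consistent

The 1:1:1:1 ratio has 4 parts, so with N = 391 the expected counts are:
  tall red-fruited: 391 × 1/4 = 97.75
  tall yellow-fruited: 391 × 1/4 = 97.75
  dwarf red-fruited: 391 × 1/4 = 97.75
  dwarf yellow-fruited: 391 × 1/4 = 97.75
χ² = Σ (O − E)² / E
  tall red-fruited: (94 − 97.75)² / 97.75 = 0.1439
  tall yellow-fruited: (100 − 97.75)² / 97.75 = 0.0518
  dwarf red-fruited: (88 − 97.75)² / 97.75 = 0.9725
  dwarf yellow-fruited: (109 − 97.75)² / 97.75 = 1.2948
χ² = 0.1439 + 0.0518 + 0.9725 + 1.2948 = 2.463
Degrees of freedom = 4 − 1 = 3; critical value at α = 0.01 is 11.345.
Since 2.463 < 11.345, we fail to reject the null hypothesis — the data are consistent with the 1:1:1:1 ratio.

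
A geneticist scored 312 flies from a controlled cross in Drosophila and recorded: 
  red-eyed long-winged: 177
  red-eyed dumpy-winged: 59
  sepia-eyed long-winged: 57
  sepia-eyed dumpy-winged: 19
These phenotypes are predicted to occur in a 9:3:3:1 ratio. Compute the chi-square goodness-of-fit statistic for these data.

0.068

Expected counts for N = 312 under a 9:3:3:1 ratio (total parts = 16):
  red-eyed long-winged: 312 × 9/16 = 175.5
  red-eyed dumpy-winged: 312 × 3/16 = 58.5
  sepia-eyed long-winged: 312 × 3/16 = 58.5
  sepia-eyed dumpy-winged: 312 × 1/16 = 19.5
χ² = Σ (O − E)² / E
  red-eyed long-winged: (177 − 175.5)² / 175.5 = 0.0128
  red-eyed dumpy-winged: (59 − 58.5)² / 58.5 = 0.0043
  sepia-eyed long-winged: (57 − 58.5)² / 58.5 = 0.0385
  sepia-eyed dumpy-winged: (19 − 19.5)² / 19.5 = 0.0128
χ² = 0.0128 + 0.0043 + 0.0385 + 0.0128 = 0.0684 ≈ 0.068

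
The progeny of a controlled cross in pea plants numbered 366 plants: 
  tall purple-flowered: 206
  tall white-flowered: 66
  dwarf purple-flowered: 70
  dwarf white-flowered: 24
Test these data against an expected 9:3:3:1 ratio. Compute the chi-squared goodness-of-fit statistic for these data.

0.183

Under the 9:3:3:1 hypothesis (Σ ratio = 16, N = 366):
  tall purple-flowered: 366 × 9/16 = 205.875
  tall white-flowered: 366 × 3/16 = 68.625
  dwarf purple-flowered: 366 × 3/16 = 68.625
  dwarf white-flowered: 366 × 1/16 = 22.875
χ² = Σ (O − E)² / E
  tall purple-flowered: (206 − 205.875)² / 205.875 = 0.0001
  tall white-flowered: (66 − 68.625)² / 68.625 = 0.1004
  dwarf purple-flowered: (70 − 68.625)² / 68.625 = 0.0276
  dwarf white-flowered: (24 − 22.875)² / 22.875 = 0.0553
χ² = 0.0001 + 0.1004 + 0.0276 + 0.0553 = 0.1834 ≈ 0.183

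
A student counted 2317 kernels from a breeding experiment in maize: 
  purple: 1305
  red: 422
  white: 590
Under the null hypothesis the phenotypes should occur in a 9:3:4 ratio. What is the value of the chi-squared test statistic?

Under the 9:3:4 hypothesis (Σ ratio = 16, N = 2317):
  purple: 2317 × 9/16 = 1303.3125
  red: 2317 × 3/16 = 434.4375
  white: 2317 × 4/16 = 579.25
χ² = Σ (O − E)² / E
  purple: (1305 − 1303.3125)² / 1303.3125 = 0.0022
  red: (422 − 434.4375)² / 434.4375 = 0.3561
  white: (590 − 579.25)² / 579.25 = 0.1995
χ² = 0.0022 + 0.3561 + 0.1995 = 0.5578 ≈ 0.558

0.558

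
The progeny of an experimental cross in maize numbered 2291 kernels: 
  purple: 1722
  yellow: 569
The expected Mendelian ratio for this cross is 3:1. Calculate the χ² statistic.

0.033

Expected counts for N = 2291 under a 3:1 ratio (total parts = 4):
  purple: 2291 × 3/4 = 1718.25
  yellow: 2291 × 1/4 = 572.75
χ² = Σ (O − E)² / E
  purple: (1722 − 1718.25)² / 1718.25 = 0.0082
  yellow: (569 − 572.75)² / 572.75 = 0.0246
χ² = 0.0082 + 0.0246 = 0.0328 ≈ 0.033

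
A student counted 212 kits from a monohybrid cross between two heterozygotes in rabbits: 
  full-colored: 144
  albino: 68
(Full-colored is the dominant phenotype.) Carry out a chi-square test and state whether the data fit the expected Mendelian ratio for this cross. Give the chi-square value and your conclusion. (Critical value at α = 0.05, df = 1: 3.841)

5.660; not consistent

For a monohybrid cross between heterozygotes with complete dominance, the expected phenotypic ratio is 3:1.
The 3:1 ratio has 4 parts, so with N = 212 the expected counts are:
  full-colored: 212 × 3/4 = 159
  albino: 212 × 1/4 = 53
χ² = Σ (O − E)² / E
  full-colored: (144 − 159)² / 159 = 1.4151
  albino: (68 − 53)² / 53 = 4.2453
χ² = 1.4151 + 4.2453 = 5.6604 ≈ 5.660
Degrees of freedom = 2 − 1 = 1; critical value at α = 0.05 is 3.841.
Since 5.660 > 3.841, we reject the null hypothesis — the data do not fit the 3:1 ratio.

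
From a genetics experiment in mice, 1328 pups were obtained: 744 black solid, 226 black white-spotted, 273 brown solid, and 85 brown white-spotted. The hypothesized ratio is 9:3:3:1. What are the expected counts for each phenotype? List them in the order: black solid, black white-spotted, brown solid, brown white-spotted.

747, 249, 249, 83

The 9:3:3:1 ratio has 16 parts, so with N = 1328 the expected counts are:
  black solid: 1328 × 9/16 = 747
  black white-spotted: 1328 × 3/16 = 249
  brown solid: 1328 × 3/16 = 249
  brown white-spotted: 1328 × 1/16 = 83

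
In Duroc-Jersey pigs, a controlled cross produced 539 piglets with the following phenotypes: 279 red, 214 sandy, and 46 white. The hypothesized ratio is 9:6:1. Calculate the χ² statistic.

7.127

The 9:6:1 ratio has 16 parts, so with N = 539 the expected counts are:
  red: 539 × 9/16 = 303.1875
  sandy: 539 × 6/16 = 202.125
  white: 539 × 1/16 = 33.6875
χ² = Σ (O − E)² / E
  red: (279 − 303.1875)² / 303.1875 = 1.9296
  sandy: (214 − 202.125)² / 202.125 = 0.6977
  white: (46 − 33.6875)² / 33.6875 = 4.5001
χ² = 1.9296 + 0.6977 + 4.5001 = 7.1274 ≈ 7.127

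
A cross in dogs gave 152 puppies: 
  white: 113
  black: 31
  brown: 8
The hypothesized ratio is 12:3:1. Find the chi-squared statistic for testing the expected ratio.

The 12:3:1 ratio has 16 parts, so with N = 152 the expected counts are:
  white: 152 × 12/16 = 114
  black: 152 × 3/16 = 28.5
  brown: 152 × 1/16 = 9.5
χ² = Σ (O − E)² / E
  white: (113 − 114)² / 114 = 0.0088
  black: (31 − 28.5)² / 28.5 = 0.2193
  brown: (8 − 9.5)² / 9.5 = 0.2368
χ² = 0.0088 + 0.2193 + 0.2368 = 0.4649 ≈ 0.465

0.465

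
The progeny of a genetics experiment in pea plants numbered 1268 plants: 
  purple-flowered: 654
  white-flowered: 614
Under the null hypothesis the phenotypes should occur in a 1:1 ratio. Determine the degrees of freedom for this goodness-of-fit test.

1

A goodness-of-fit test with 2 phenotype classes has df = 2 − 1 = 1.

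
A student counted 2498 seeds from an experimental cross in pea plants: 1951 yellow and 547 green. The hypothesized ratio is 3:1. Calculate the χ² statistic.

12.824

Under the 3:1 hypothesis (Σ ratio = 4, N = 2498):
  yellow: 2498 × 3/4 = 1873.5
  green: 2498 × 1/4 = 624.5
χ² = Σ (O − E)² / E
  yellow: (1951 − 1873.5)² / 1873.5 = 3.2059
  green: (547 − 624.5)² / 624.5 = 9.6177
χ² = 3.2059 + 9.6177 = 12.8236 ≈ 12.824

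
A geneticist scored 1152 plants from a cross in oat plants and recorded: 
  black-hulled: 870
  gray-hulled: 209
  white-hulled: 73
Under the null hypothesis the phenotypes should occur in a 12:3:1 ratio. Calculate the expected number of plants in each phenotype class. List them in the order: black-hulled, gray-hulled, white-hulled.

864, 216, 72

Total ratio parts = 16. Expected numbers out of 1152:
  black-hulled: 1152 × 12/16 = 864
  gray-hulled: 1152 × 3/16 = 216
  white-hulled: 1152 × 1/16 = 72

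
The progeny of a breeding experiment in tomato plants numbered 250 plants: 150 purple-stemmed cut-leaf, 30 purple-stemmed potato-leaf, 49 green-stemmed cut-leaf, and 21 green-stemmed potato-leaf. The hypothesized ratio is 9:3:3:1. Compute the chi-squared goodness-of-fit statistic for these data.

8.645

The 9:3:3:1 ratio has 16 parts, so with N = 250 the expected counts are:
  purple-stemmed cut-leaf: 250 × 9/16 = 140.625
  purple-stemmed potato-leaf: 250 × 3/16 = 46.875
  green-stemmed cut-leaf: 250 × 3/16 = 46.875
  green-stemmed potato-leaf: 250 × 1/16 = 15.625
χ² = Σ (O − E)² / E
  purple-stemmed cut-leaf: (150 − 140.625)² / 140.625 = 0.6250
  purple-stemmed potato-leaf: (30 − 46.875)² / 46.875 = 6.0750
  green-stemmed cut-leaf: (49 − 46.875)² / 46.875 = 0.0963
  green-stemmed potato-leaf: (21 − 15.625)² / 15.625 = 1.8490
χ² = 0.6250 + 6.0750 + 0.0963 + 1.8490 = 8.6453 ≈ 8.645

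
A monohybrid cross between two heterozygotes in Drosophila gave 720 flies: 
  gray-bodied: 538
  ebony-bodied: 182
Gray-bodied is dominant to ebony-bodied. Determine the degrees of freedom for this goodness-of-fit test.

For a monohybrid cross between heterozygotes with complete dominance, the expected phenotypic ratio is 3:1.
A goodness-of-fit test with 2 phenotype classes has df = 2 − 1 = 1.

1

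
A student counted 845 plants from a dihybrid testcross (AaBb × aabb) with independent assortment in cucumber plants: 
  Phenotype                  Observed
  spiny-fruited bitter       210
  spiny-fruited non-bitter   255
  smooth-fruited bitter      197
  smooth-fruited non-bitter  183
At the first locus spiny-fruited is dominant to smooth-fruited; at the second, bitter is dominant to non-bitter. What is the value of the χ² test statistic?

A dihybrid testcross with independent assortment gives a 1:1:1:1 ratio.
Under the 1:1:1:1 hypothesis (Σ ratio = 4, N = 845):
  spiny-fruited bitter: 845 × 1/4 = 211.25
  spiny-fruited non-bitter: 845 × 1/4 = 211.25
  smooth-fruited bitter: 845 × 1/4 = 211.25
  smooth-fruited non-bitter: 845 × 1/4 = 211.25
χ² = Σ (O − E)² / E
  spiny-fruited bitter: (210 − 211.25)² / 211.25 = 0.0074
  spiny-fruited non-bitter: (255 − 211.25)² / 211.25 = 9.0607
  smooth-fruited bitter: (197 − 211.25)² / 211.25 = 0.9612
  smooth-fruited non-bitter: (183 − 211.25)² / 211.25 = 3.7778
χ² = 0.0074 + 9.0607 + 0.9612 + 3.7778 = 13.8071 ≈ 13.807

13.807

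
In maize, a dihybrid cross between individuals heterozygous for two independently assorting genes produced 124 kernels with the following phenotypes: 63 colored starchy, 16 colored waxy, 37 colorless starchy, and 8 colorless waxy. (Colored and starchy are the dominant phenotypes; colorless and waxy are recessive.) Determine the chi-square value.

11.054

A dihybrid F₂ with independent assortment and complete dominance at both loci gives a 9:3:3:1 phenotypic ratio.
The 9:3:3:1 ratio has 16 parts, so with N = 124 the expected counts are:
  colored starchy: 124 × 9/16 = 69.75
  colored waxy: 124 × 3/16 = 23.25
  colorless starchy: 124 × 3/16 = 23.25
  colorless waxy: 124 × 1/16 = 7.75
χ² = Σ (O − E)² / E
  colored starchy: (63 − 69.75)² / 69.75 = 0.6532
  colored waxy: (16 − 23.25)² / 23.25 = 2.2608
  colorless starchy: (37 − 23.25)² / 23.25 = 8.1317
  colorless waxy: (8 − 7.75)² / 7.75 = 0.0081
χ² = 0.6532 + 2.2608 + 8.1317 + 0.0081 = 11.0538 ≈ 11.054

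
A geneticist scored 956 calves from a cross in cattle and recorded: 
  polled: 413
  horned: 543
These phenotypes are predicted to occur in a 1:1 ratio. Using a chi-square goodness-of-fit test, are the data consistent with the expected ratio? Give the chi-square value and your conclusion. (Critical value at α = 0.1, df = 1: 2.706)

Expected counts for N = 956 under a 1:1 ratio (total parts = 2):
  polled: 956 × 1/2 = 478
  horned: 956 × 1/2 = 478
χ² = Σ (O − E)² / E
  polled: (413 − 478)² / 478 = 8.8389
  horned: (543 − 478)² / 478 = 8.8389
χ² = 8.8389 + 8.8389 = 17.6778 ≈ 17.678
Degrees of freedom = 2 − 1 = 1; critical value at α = 0.1 is 2.706.
Since 17.678 > 2.706, we reject the null hypothesis — the data do not fit the 1:1 ratio.

17.678; not consistent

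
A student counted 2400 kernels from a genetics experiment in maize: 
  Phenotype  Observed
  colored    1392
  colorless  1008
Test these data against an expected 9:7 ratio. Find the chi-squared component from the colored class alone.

1.307

The 9:7 ratio has 16 parts, so with N = 2400 the expected counts are:
  colored: 2400 × 9/16 = 1350
  colorless: 2400 × 7/16 = 1050
Contribution of colored: (1392 − 1350)² / 1350 = 1.3067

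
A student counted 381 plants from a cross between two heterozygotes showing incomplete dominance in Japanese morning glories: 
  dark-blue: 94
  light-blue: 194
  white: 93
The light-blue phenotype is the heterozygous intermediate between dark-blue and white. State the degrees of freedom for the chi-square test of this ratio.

With incomplete dominance, a heterozygote × heterozygote cross gives a 1:2:1 phenotypic ratio.
A goodness-of-fit test with 3 phenotype classes has df = 3 − 1 = 2.

2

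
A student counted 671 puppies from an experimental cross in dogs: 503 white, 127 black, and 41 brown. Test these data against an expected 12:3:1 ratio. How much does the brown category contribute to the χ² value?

0.021

Total ratio parts = 16. Expected numbers out of 671:
  white: 671 × 12/16 = 503.25
  black: 671 × 3/16 = 125.8125
  brown: 671 × 1/16 = 41.9375
Contribution of brown: (41 − 41.9375)² / 41.9375 = 0.0210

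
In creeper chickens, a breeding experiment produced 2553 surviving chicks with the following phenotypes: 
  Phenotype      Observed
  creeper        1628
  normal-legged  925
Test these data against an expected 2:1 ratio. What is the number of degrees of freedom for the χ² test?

A goodness-of-fit test with 2 phenotype classes has df = 2 − 1 = 1.

1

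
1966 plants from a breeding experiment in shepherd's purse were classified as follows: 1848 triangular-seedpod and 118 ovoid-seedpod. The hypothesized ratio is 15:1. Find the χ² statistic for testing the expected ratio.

Under the 15:1 hypothesis (Σ ratio = 16, N = 1966):
  triangular-seedpod: 1966 × 15/16 = 1843.125
  ovoid-seedpod: 1966 × 1/16 = 122.875
χ² = Σ (O − E)² / E
  triangular-seedpod: (1848 − 1843.125)² / 1843.125 = 0.0129
  ovoid-seedpod: (118 − 122.875)² / 122.875 = 0.1934
χ² = 0.0129 + 0.1934 = 0.2063 ≈ 0.206

0.206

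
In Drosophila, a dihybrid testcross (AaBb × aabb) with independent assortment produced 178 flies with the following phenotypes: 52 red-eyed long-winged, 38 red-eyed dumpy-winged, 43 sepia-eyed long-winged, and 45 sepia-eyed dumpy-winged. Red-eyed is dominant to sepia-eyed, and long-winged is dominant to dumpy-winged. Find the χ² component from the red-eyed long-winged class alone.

A dihybrid testcross with independent assortment gives a 1:1:1:1 ratio.
Total ratio parts = 4. Expected numbers out of 178:
  red-eyed long-winged: 178 × 1/4 = 44.5
  red-eyed dumpy-winged: 178 × 1/4 = 44.5
  sepia-eyed long-winged: 178 × 1/4 = 44.5
  sepia-eyed dumpy-winged: 178 × 1/4 = 44.5
Contribution of red-eyed long-winged: (52 − 44.5)² / 44.5 = 1.2640

1.264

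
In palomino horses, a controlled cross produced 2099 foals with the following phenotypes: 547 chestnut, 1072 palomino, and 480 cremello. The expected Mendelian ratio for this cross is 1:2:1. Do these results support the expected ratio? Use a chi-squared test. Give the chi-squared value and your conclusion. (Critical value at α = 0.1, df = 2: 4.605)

Under the 1:2:1 hypothesis (Σ ratio = 4, N = 2099):
  chestnut: 2099 × 1/4 = 524.75
  palomino: 2099 × 2/4 = 1049.5
  cremello: 2099 × 1/4 = 524.75
χ² = Σ (O − E)² / E
  chestnut: (547 − 524.75)² / 524.75 = 0.9434
  palomino: (1072 − 1049.5)² / 1049.5 = 0.4824
  cremello: (480 − 524.75)² / 524.75 = 3.8162
χ² = 0.9434 + 0.4824 + 3.8162 = 5.242
Degrees of freedom = 3 − 1 = 2; critical value at α = 0.1 is 4.605.
Since 5.242 > 4.605, we reject the null hypothesis — the data do not fit the 1:2:1 ratio.

5.242; not consistent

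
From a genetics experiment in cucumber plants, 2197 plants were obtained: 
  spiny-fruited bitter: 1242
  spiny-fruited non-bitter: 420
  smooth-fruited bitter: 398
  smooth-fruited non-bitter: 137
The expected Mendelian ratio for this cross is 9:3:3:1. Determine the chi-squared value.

0.661

The 9:3:3:1 ratio has 16 parts, so with N = 2197 the expected counts are:
  spiny-fruited bitter: 2197 × 9/16 = 1235.8125
  spiny-fruited non-bitter: 2197 × 3/16 = 411.9375
  smooth-fruited bitter: 2197 × 3/16 = 411.9375
  smooth-fruited non-bitter: 2197 × 1/16 = 137.3125
χ² = Σ (O − E)² / E
  spiny-fruited bitter: (1242 − 1235.8125)² / 1235.8125 = 0.0310
  spiny-fruited non-bitter: (420 − 411.9375)² / 411.9375 = 0.1578
  smooth-fruited bitter: (398 − 411.9375)² / 411.9375 = 0.4716
  smooth-fruited non-bitter: (137 − 137.3125)² / 137.3125 = 0.0007
χ² = 0.0310 + 0.1578 + 0.4716 + 0.0007 = 0.6611 ≈ 0.661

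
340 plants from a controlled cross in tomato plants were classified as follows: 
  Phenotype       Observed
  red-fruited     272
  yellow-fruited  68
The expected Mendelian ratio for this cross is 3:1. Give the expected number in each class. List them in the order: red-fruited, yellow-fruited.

255, 85

Under the 3:1 hypothesis (Σ ratio = 4, N = 340):
  red-fruited: 340 × 3/4 = 255
  yellow-fruited: 340 × 1/4 = 85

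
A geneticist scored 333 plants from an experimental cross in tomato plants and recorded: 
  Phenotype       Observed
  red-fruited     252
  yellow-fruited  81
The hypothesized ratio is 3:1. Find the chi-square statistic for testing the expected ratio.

0.081

Under the 3:1 hypothesis (Σ ratio = 4, N = 333):
  red-fruited: 333 × 3/4 = 249.75
  yellow-fruited: 333 × 1/4 = 83.25
χ² = Σ (O − E)² / E
  red-fruited: (252 − 249.75)² / 249.75 = 0.0203
  yellow-fruited: (81 − 83.25)² / 83.25 = 0.0608
χ² = 0.0203 + 0.0608 = 0.0811 ≈ 0.081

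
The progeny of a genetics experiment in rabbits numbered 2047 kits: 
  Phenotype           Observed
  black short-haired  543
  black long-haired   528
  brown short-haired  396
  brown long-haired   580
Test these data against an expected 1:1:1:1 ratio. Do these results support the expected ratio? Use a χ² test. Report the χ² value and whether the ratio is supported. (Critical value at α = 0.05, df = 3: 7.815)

37.707; not consistent

The 1:1:1:1 ratio has 4 parts, so with N = 2047 the expected counts are:
  black short-haired: 2047 × 1/4 = 511.75
  black long-haired: 2047 × 1/4 = 511.75
  brown short-haired: 2047 × 1/4 = 511.75
  brown long-haired: 2047 × 1/4 = 511.75
χ² = Σ (O − E)² / E
  black short-haired: (543 − 511.75)² / 511.75 = 1.9083
  black long-haired: (528 − 511.75)² / 511.75 = 0.5160
  brown short-haired: (396 − 511.75)² / 511.75 = 26.1809
  brown long-haired: (580 − 511.75)² / 511.75 = 9.1022
χ² = 1.9083 + 0.5160 + 26.1809 + 9.1022 = 37.7074 ≈ 37.707
Degrees of freedom = 4 − 1 = 3; critical value at α = 0.05 is 7.815.
Since 37.707 > 7.815, we reject the null hypothesis — the data do not fit the 1:1:1:1 ratio.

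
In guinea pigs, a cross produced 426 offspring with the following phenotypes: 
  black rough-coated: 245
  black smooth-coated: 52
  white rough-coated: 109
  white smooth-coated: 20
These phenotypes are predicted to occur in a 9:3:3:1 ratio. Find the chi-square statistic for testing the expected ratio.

Total ratio parts = 16. Expected numbers out of 426:
  black rough-coated: 426 × 9/16 = 239.625
  black smooth-coated: 426 × 3/16 = 79.875
  white rough-coated: 426 × 3/16 = 79.875
  white smooth-coated: 426 × 1/16 = 26.625
χ² = Σ (O − E)² / E
  black rough-coated: (245 − 239.625)² / 239.625 = 0.1206
  black smooth-coated: (52 − 79.875)² / 79.875 = 9.7279
  white rough-coated: (109 − 79.875)² / 79.875 = 10.6199
  white smooth-coated: (20 − 26.625)² / 26.625 = 1.6485
χ² = 0.1206 + 9.7279 + 10.6199 + 1.6485 = 22.1169 ≈ 22.117

22.117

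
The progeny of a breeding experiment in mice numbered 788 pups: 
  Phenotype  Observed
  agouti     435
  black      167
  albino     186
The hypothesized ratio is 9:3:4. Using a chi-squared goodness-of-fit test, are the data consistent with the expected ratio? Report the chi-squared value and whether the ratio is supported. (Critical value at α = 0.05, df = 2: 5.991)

3.276; consistent

Expected counts for N = 788 under a 9:3:4 ratio (total parts = 16):
  agouti: 788 × 9/16 = 443.25
  black: 788 × 3/16 = 147.75
  albino: 788 × 4/16 = 197
χ² = Σ (O − E)² / E
  agouti: (435 − 443.25)² / 443.25 = 0.1536
  black: (167 − 147.75)² / 147.75 = 2.5080
  albino: (186 − 197)² / 197 = 0.6142
χ² = 0.1536 + 2.5080 + 0.6142 = 3.2758 ≈ 3.276
Degrees of freedom = 3 − 1 = 2; critical value at α = 0.05 is 5.991.
Since 3.276 < 5.991, we fail to reject the null hypothesis — the data are consistent with the 9:3:4 ratio.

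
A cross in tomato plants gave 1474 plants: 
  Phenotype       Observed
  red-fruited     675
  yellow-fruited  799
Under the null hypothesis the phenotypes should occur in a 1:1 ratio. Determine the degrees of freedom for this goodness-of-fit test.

A goodness-of-fit test with 2 phenotype classes has df = 2 − 1 = 1.

1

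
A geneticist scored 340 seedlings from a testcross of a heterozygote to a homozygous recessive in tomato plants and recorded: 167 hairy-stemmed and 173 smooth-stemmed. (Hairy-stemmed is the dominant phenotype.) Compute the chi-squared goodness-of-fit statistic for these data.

0.106

A testcross of a heterozygote (Aa × aa) gives a 1:1 phenotypic ratio.
Under the 1:1 hypothesis (Σ ratio = 2, N = 340):
  hairy-stemmed: 340 × 1/2 = 170
  smooth-stemmed: 340 × 1/2 = 170
χ² = Σ (O − E)² / E
  hairy-stemmed: (167 − 170)² / 170 = 0.0529
  smooth-stemmed: (173 − 170)² / 170 = 0.0529
χ² = 0.0529 + 0.0529 = 0.1058 ≈ 0.106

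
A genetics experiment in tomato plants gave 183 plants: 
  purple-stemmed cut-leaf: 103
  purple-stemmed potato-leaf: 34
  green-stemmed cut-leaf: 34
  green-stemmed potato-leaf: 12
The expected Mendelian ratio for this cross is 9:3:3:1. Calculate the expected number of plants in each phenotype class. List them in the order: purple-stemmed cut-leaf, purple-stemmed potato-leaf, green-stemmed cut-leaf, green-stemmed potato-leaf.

102.9375, 34.3125, 34.3125, 11.4375

The 9:3:3:1 ratio has 16 parts, so with N = 183 the expected counts are:
  purple-stemmed cut-leaf: 183 × 9/16 = 102.9375
  purple-stemmed potato-leaf: 183 × 3/16 = 34.3125
  green-stemmed cut-leaf: 183 × 3/16 = 34.3125
  green-stemmed potato-leaf: 183 × 1/16 = 11.4375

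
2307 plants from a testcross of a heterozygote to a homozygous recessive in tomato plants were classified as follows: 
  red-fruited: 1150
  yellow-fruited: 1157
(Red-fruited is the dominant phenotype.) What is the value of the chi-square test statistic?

0.021

A testcross of a heterozygote (Aa × aa) gives a 1:1 phenotypic ratio.
Under the 1:1 hypothesis (Σ ratio = 2, N = 2307):
  red-fruited: 2307 × 1/2 = 1153.5
  yellow-fruited: 2307 × 1/2 = 1153.5
χ² = Σ (O − E)² / E
  red-fruited: (1150 − 1153.5)² / 1153.5 = 0.0106
  yellow-fruited: (1157 − 1153.5)² / 1153.5 = 0.0106
χ² = 0.0106 + 0.0106 = 0.0212 ≈ 0.021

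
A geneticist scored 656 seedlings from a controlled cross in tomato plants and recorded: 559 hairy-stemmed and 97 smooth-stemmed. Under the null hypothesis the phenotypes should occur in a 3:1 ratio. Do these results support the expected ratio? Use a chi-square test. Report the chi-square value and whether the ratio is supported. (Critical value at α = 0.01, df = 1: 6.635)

Total ratio parts = 4. Expected numbers out of 656:
  hairy-stemmed: 656 × 3/4 = 492
  smooth-stemmed: 656 × 1/4 = 164
χ² = Σ (O − E)² / E
  hairy-stemmed: (559 − 492)² / 492 = 9.1240
  smooth-stemmed: (97 − 164)² / 164 = 27.3720
χ² = 9.1240 + 27.3720 = 36.496
Degrees of freedom = 2 − 1 = 1; critical value at α = 0.01 is 6.635.
Since 36.496 > 6.635, we reject the null hypothesis — the data do not fit the 3:1 ratio.

36.496; not consistent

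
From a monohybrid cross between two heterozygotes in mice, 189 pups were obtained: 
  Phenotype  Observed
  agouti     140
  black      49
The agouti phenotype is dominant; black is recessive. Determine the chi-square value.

0.086

For a monohybrid cross between heterozygotes with complete dominance, the expected phenotypic ratio is 3:1.
Expected counts for N = 189 under a 3:1 ratio (total parts = 4):
  agouti: 189 × 3/4 = 141.75
  black: 189 × 1/4 = 47.25
χ² = Σ (O − E)² / E
  agouti: (140 − 141.75)² / 141.75 = 0.0216
  black: (49 − 47.25)² / 47.25 = 0.0648
χ² = 0.0216 + 0.0648 = 0.0864 ≈ 0.086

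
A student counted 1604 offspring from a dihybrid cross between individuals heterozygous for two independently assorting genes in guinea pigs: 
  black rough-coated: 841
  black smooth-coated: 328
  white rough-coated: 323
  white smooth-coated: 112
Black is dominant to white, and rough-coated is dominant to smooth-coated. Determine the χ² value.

A dihybrid F₂ with independent assortment and complete dominance at both loci gives a 9:3:3:1 phenotypic ratio.
Expected counts for N = 1604 under a 9:3:3:1 ratio (total parts = 16):
  black rough-coated: 1604 × 9/16 = 902.25
  black smooth-coated: 1604 × 3/16 = 300.75
  white rough-coated: 1604 × 3/16 = 300.75
  white smooth-coated: 1604 × 1/16 = 100.25
χ² = Σ (O − E)² / E
  black rough-coated: (841 − 902.25)² / 902.25 = 4.1580
  black smooth-coated: (328 − 300.75)² / 300.75 = 2.4690
  white rough-coated: (323 − 300.75)² / 300.75 = 1.6461
  white smooth-coated: (112 − 100.25)² / 100.25 = 1.3772
χ² = 4.1580 + 2.4690 + 1.6461 + 1.3772 = 9.6503 ≈ 9.650

9.650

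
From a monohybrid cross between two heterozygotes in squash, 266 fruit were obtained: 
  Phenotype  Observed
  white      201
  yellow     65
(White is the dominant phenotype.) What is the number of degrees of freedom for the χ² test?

For a monohybrid cross between heterozygotes with complete dominance, the expected phenotypic ratio is 3:1.
A goodness-of-fit test with 2 phenotype classes has df = 2 − 1 = 1.

1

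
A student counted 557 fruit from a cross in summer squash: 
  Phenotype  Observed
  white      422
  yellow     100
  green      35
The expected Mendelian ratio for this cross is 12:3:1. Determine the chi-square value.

0.233

Expected counts for N = 557 under a 12:3:1 ratio (total parts = 16):
  white: 557 × 12/16 = 417.75
  yellow: 557 × 3/16 = 104.4375
  green: 557 × 1/16 = 34.8125
χ² = Σ (O − E)² / E
  white: (422 − 417.75)² / 417.75 = 0.0432
  yellow: (100 − 104.4375)² / 104.4375 = 0.1885
  green: (35 − 34.8125)² / 34.8125 = 0.0010
χ² = 0.0432 + 0.1885 + 0.0010 = 0.2327 ≈ 0.233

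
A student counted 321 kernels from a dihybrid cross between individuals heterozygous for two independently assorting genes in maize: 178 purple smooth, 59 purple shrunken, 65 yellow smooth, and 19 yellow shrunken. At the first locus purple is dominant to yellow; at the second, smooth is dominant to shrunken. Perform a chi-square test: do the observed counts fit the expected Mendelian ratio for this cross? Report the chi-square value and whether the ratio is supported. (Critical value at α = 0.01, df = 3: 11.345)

A dihybrid F₂ with independent assortment and complete dominance at both loci gives a 9:3:3:1 phenotypic ratio.
Under the 9:3:3:1 hypothesis (Σ ratio = 16, N = 321):
  purple smooth: 321 × 9/16 = 180.5625
  purple shrunken: 321 × 3/16 = 60.1875
  yellow smooth: 321 × 3/16 = 60.1875
  yellow shrunken: 321 × 1/16 = 20.0625
χ² = Σ (O − E)² / E
  purple smooth: (178 − 180.5625)² / 180.5625 = 0.0364
  purple shrunken: (59 − 60.1875)² / 60.1875 = 0.0234
  yellow smooth: (65 − 60.1875)² / 60.1875 = 0.3848
  yellow shrunken: (19 − 20.0625)² / 20.0625 = 0.0563
χ² = 0.0364 + 0.0234 + 0.3848 + 0.0563 = 0.5009 ≈ 0.501
Degrees of freedom = 4 − 1 = 3; critical value at α = 0.01 is 11.345.
Since 0.501 < 11.345, we fail to reject the null hypothesis — the data are consistent with the 9:3:3:1 ratio.

0.501; consistent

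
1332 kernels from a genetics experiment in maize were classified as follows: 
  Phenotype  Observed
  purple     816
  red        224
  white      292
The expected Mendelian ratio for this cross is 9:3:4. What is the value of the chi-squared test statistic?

13.650

Total ratio parts = 16. Expected numbers out of 1332:
  purple: 1332 × 9/16 = 749.25
  red: 1332 × 3/16 = 249.75
  white: 1332 × 4/16 = 333
χ² = Σ (O − E)² / E
  purple: (816 − 749.25)² / 749.25 = 5.9467
  red: (224 − 249.75)² / 249.75 = 2.6549
  white: (292 − 333)² / 333 = 5.0480
χ² = 5.9467 + 2.6549 + 5.0480 = 13.6496 ≈ 13.650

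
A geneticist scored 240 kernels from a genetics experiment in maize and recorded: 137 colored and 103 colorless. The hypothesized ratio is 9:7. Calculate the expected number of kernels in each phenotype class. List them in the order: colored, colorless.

135, 105

Expected counts for N = 240 under a 9:7 ratio (total parts = 16):
  colored: 240 × 9/16 = 135
  colorless: 240 × 7/16 = 105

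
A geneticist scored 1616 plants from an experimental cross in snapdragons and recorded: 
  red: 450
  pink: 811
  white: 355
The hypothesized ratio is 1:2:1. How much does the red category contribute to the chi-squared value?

5.238

Under the 1:2:1 hypothesis (Σ ratio = 4, N = 1616):
  red: 1616 × 1/4 = 404
  pink: 1616 × 2/4 = 808
  white: 1616 × 1/4 = 404
Contribution of red: (450 − 404)² / 404 = 5.2376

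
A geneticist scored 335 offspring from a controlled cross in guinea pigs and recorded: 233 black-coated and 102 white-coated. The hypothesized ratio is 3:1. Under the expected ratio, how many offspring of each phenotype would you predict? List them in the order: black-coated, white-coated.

251.25, 83.75

Under the 3:1 hypothesis (Σ ratio = 4, N = 335):
  black-coated: 335 × 3/4 = 251.25
  white-coated: 335 × 1/4 = 83.75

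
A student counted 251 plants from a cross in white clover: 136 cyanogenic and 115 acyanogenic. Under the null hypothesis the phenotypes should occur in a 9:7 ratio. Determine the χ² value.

The 9:7 ratio has 16 parts, so with N = 251 the expected counts are:
  cyanogenic: 251 × 9/16 = 141.1875
  acyanogenic: 251 × 7/16 = 109.8125
χ² = Σ (O − E)² / E
  cyanogenic: (136 − 141.1875)² / 141.1875 = 0.1906
  acyanogenic: (115 − 109.8125)² / 109.8125 = 0.2451
χ² = 0.1906 + 0.2451 = 0.4357 ≈ 0.436

0.436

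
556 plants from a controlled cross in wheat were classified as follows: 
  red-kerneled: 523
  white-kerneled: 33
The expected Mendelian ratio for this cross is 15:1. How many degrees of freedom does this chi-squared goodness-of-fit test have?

1

A goodness-of-fit test with 2 phenotype classes has df = 2 − 1 = 1.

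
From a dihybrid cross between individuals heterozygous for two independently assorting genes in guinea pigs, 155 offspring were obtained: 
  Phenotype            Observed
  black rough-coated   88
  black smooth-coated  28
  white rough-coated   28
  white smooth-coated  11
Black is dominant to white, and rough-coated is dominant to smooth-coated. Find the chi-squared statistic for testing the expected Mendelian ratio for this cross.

A dihybrid F₂ with independent assortment and complete dominance at both loci gives a 9:3:3:1 phenotypic ratio.
Expected counts for N = 155 under a 9:3:3:1 ratio (total parts = 16):
  black rough-coated: 155 × 9/16 = 87.1875
  black smooth-coated: 155 × 3/16 = 29.0625
  white rough-coated: 155 × 3/16 = 29.0625
  white smooth-coated: 155 × 1/16 = 9.6875
χ² = Σ (O − E)² / E
  black rough-coated: (88 − 87.1875)² / 87.1875 = 0.0076
  black smooth-coated: (28 − 29.0625)² / 29.0625 = 0.0388
  white rough-coated: (28 − 29.0625)² / 29.0625 = 0.0388
  white smooth-coated: (11 − 9.6875)² / 9.6875 = 0.1778
χ² = 0.0076 + 0.0388 + 0.0388 + 0.1778 = 0.263

0.263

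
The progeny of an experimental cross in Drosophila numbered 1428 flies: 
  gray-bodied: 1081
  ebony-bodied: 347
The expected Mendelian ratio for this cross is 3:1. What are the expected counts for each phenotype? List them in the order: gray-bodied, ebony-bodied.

1071, 357

Expected counts for N = 1428 under a 3:1 ratio (total parts = 4):
  gray-bodied: 1428 × 3/4 = 1071
  ebony-bodied: 1428 × 1/4 = 357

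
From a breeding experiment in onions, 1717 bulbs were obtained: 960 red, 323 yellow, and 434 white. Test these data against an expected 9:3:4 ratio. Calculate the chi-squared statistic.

0.091

Under the 9:3:4 hypothesis (Σ ratio = 16, N = 1717):
  red: 1717 × 9/16 = 965.8125
  yellow: 1717 × 3/16 = 321.9375
  white: 1717 × 4/16 = 429.25
χ² = Σ (O − E)² / E
  red: (960 − 965.8125)² / 965.8125 = 0.0350
  yellow: (323 − 321.9375)² / 321.9375 = 0.0035
  white: (434 − 429.25)² / 429.25 = 0.0526
χ² = 0.0350 + 0.0035 + 0.0526 = 0.0911 ≈ 0.091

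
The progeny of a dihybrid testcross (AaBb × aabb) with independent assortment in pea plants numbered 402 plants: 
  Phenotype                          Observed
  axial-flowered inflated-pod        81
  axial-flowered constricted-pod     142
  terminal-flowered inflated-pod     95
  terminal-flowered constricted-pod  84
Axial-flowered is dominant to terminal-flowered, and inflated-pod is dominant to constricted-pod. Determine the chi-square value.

A dihybrid testcross with independent assortment gives a 1:1:1:1 ratio.
Under the 1:1:1:1 hypothesis (Σ ratio = 4, N = 402):
  axial-flowered inflated-pod: 402 × 1/4 = 100.5
  axial-flowered constricted-pod: 402 × 1/4 = 100.5
  terminal-flowered inflated-pod: 402 × 1/4 = 100.5
  terminal-flowered constricted-pod: 402 × 1/4 = 100.5
χ² = Σ (O − E)² / E
  axial-flowered inflated-pod: (81 − 100.5)² / 100.5 = 3.7836
  axial-flowered constricted-pod: (142 − 100.5)² / 100.5 = 17.1368
  terminal-flowered inflated-pod: (95 − 100.5)² / 100.5 = 0.3010
  terminal-flowered constricted-pod: (84 − 100.5)² / 100.5 = 2.7090
χ² = 3.7836 + 17.1368 + 0.3010 + 2.7090 = 23.9304 ≈ 23.930

23.930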